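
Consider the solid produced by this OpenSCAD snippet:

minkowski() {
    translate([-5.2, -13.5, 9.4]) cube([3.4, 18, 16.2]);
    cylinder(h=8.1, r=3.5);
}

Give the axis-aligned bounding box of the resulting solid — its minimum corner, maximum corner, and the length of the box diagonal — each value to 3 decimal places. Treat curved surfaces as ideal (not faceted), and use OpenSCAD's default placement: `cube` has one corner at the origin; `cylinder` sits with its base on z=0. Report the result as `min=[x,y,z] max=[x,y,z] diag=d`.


min=[-8.700,-17.000,9.400] max=[1.700,8.000,33.700] diag=36.382

A = translate([-5.2, -13.5, 9.4]) cube([3.4, 18, 16.2]) → bbox [-5.2,-13.5,9.4] .. [-1.8,4.5,25.6]
B = cylinder(h=8.1, r=3.5) → bbox [-3.5,-3.5,0] .. [3.5,3.5,8.1]
lo = A.lo+B.lo = [-5.2-3.5, -13.5-3.5, 9.4+0] = [-8.700,-17.000,9.400]
hi = A.hi+B.hi = [-1.8+3.5, 4.5+3.5, 25.6+8.1] = [1.700,8.000,33.700]
diag = √(10.4²+25²+24.3²) = √1323.65 = 36.382


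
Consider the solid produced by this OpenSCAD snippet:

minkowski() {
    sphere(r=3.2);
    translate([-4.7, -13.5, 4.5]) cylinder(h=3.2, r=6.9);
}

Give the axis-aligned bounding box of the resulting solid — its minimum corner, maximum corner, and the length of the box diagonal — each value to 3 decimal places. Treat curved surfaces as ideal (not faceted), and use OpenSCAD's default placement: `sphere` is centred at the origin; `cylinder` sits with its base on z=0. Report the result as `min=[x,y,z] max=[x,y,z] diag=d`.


min=[-14.800,-23.600,1.300] max=[5.400,-3.400,10.900] diag=30.137

A = translate([-4.7, -13.5, 4.5]) cylinder(h=3.2, r=6.9) → bbox [-11.6,-20.4,4.5] .. [2.2,-6.6,7.7]
B = sphere(r=3.2) → bbox [-3.2,-3.2,-3.2] .. [3.2,3.2,3.2]
lo = A.lo+B.lo = [-11.6-3.2, -20.4-3.2, 4.5-3.2] = [-14.800,-23.600,1.300]
hi = A.hi+B.hi = [2.2+3.2, -6.6+3.2, 7.7+3.2] = [5.400,-3.400,10.900]
diag = √(20.2²+20.2²+9.6²) = √908.24 = 30.137


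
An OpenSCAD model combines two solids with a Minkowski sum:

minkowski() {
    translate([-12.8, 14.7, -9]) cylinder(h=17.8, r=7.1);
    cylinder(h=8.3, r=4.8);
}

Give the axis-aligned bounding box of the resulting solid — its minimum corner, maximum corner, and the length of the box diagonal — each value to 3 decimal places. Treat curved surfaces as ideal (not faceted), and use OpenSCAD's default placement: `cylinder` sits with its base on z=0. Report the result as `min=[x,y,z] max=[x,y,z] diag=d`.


min=[-24.700,2.800,-9.000] max=[-0.900,26.600,17.100] diag=42.592

A = translate([-12.8, 14.7, -9]) cylinder(h=17.8, r=7.1) → bbox [-19.9,7.6,-9] .. [-5.7,21.8,8.8]
B = cylinder(h=8.3, r=4.8) → bbox [-4.8,-4.8,0] .. [4.8,4.8,8.3]
lo = A.lo+B.lo = [-19.9-4.8, 7.6-4.8, -9+0] = [-24.700,2.800,-9.000]
hi = A.hi+B.hi = [-5.7+4.8, 21.8+4.8, 8.8+8.3] = [-0.900,26.600,17.100]
diag = √(23.8²+23.8²+26.1²) = √1814.09 = 42.592


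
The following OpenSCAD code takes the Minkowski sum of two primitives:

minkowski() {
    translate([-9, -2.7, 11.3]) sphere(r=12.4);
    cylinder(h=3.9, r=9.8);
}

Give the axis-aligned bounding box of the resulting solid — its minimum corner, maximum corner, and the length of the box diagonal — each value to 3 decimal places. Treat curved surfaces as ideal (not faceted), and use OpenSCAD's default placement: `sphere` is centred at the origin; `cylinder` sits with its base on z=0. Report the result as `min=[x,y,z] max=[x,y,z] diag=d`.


min=[-31.200,-24.900,-1.100] max=[13.200,19.500,27.600] diag=69.039

A = translate([-9, -2.7, 11.3]) sphere(r=12.4) → bbox [-21.4,-15.1,-1.1] .. [3.4,9.7,23.7]
B = cylinder(h=3.9, r=9.8) → bbox [-9.8,-9.8,0] .. [9.8,9.8,3.9]
lo = A.lo+B.lo = [-21.4-9.8, -15.1-9.8, -1.1+0] = [-31.200,-24.900,-1.100]
hi = A.hi+B.hi = [3.4+9.8, 9.7+9.8, 23.7+3.9] = [13.200,19.500,27.600]
diag = √(44.4²+44.4²+28.7²) = √4766.41 = 69.039


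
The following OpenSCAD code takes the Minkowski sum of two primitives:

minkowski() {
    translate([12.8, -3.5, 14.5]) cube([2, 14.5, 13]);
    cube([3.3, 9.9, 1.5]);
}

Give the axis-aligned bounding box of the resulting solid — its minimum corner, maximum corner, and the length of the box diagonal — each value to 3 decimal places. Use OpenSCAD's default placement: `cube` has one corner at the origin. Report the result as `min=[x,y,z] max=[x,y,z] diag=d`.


A = translate([12.8, -3.5, 14.5]) cube([2, 14.5, 13]) → bbox [12.8,-3.5,14.5] .. [14.8,11,27.5]
B = cube([3.3, 9.9, 1.5]) → bbox [0,0,0] .. [3.3,9.9,1.5]
lo = A.lo+B.lo = [12.8+0, -3.5+0, 14.5+0] = [12.800,-3.500,14.500]
hi = A.hi+B.hi = [14.8+3.3, 11+9.9, 27.5+1.5] = [18.100,20.900,29.000]
diag = √(5.3²+24.4²+14.5²) = √833.7 = 28.874

min=[12.800,-3.500,14.500] max=[18.100,20.900,29.000] diag=28.874


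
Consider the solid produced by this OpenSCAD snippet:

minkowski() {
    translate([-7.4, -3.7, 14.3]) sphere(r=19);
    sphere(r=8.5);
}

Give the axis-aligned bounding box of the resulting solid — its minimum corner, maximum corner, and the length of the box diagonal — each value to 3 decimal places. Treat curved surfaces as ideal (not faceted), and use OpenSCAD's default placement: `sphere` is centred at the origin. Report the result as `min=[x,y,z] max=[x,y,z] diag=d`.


A = translate([-7.4, -3.7, 14.3]) sphere(r=19) → bbox [-26.4,-22.7,-4.7] .. [11.6,15.3,33.3]
B = sphere(r=8.5) → bbox [-8.5,-8.5,-8.5] .. [8.5,8.5,8.5]
lo = A.lo+B.lo = [-26.4-8.5, -22.7-8.5, -4.7-8.5] = [-34.900,-31.200,-13.200]
hi = A.hi+B.hi = [11.6+8.5, 15.3+8.5, 33.3+8.5] = [20.100,23.800,41.800]
diag = √(55²+55²+55²) = √9075 = 95.263

min=[-34.900,-31.200,-13.200] max=[20.100,23.800,41.800] diag=95.263


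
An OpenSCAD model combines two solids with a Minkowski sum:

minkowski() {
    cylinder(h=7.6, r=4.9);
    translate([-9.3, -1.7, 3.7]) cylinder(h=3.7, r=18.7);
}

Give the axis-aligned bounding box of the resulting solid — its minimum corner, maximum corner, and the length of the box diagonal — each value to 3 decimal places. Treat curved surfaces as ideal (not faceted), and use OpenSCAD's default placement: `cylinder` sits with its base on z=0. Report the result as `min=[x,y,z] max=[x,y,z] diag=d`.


A = translate([-9.3, -1.7, 3.7]) cylinder(h=3.7, r=18.7) → bbox [-28,-20.4,3.7] .. [9.4,17,7.4]
B = cylinder(h=7.6, r=4.9) → bbox [-4.9,-4.9,0] .. [4.9,4.9,7.6]
lo = A.lo+B.lo = [-28-4.9, -20.4-4.9, 3.7+0] = [-32.900,-25.300,3.700]
hi = A.hi+B.hi = [9.4+4.9, 17+4.9, 7.4+7.6] = [14.300,21.900,15.000]
diag = √(47.2²+47.2²+11.3²) = √4583.37 = 67.701

min=[-32.900,-25.300,3.700] max=[14.300,21.900,15.000] diag=67.701


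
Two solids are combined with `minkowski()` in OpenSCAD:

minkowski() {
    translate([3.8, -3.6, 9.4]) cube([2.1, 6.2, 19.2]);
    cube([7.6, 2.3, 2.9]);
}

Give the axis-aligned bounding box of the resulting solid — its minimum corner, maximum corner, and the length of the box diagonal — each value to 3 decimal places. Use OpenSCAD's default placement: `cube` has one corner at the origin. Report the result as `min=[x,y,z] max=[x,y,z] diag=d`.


min=[3.800,-3.600,9.400] max=[13.500,4.900,31.500] diag=25.588

A = translate([3.8, -3.6, 9.4]) cube([2.1, 6.2, 19.2]) → bbox [3.8,-3.6,9.4] .. [5.9,2.6,28.6]
B = cube([7.6, 2.3, 2.9]) → bbox [0,0,0] .. [7.6,2.3,2.9]
lo = A.lo+B.lo = [3.8+0, -3.6+0, 9.4+0] = [3.800,-3.600,9.400]
hi = A.hi+B.hi = [5.9+7.6, 2.6+2.3, 28.6+2.9] = [13.500,4.900,31.500]
diag = √(9.7²+8.5²+22.1²) = √654.75 = 25.588


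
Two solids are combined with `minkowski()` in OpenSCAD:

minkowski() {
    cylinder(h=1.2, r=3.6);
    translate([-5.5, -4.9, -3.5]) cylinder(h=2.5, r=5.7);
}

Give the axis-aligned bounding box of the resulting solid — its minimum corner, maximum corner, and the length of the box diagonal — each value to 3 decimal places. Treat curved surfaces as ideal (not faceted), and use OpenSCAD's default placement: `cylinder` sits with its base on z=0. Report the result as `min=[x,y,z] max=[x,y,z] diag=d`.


min=[-14.800,-14.200,-3.500] max=[3.800,4.400,0.200] diag=26.563

A = translate([-5.5, -4.9, -3.5]) cylinder(h=2.5, r=5.7) → bbox [-11.2,-10.6,-3.5] .. [0.2,0.8,-1]
B = cylinder(h=1.2, r=3.6) → bbox [-3.6,-3.6,0] .. [3.6,3.6,1.2]
lo = A.lo+B.lo = [-11.2-3.6, -10.6-3.6, -3.5+0] = [-14.800,-14.200,-3.500]
hi = A.hi+B.hi = [0.2+3.6, 0.8+3.6, -1+1.2] = [3.800,4.400,0.200]
diag = √(18.6²+18.6²+3.7²) = √705.61 = 26.563


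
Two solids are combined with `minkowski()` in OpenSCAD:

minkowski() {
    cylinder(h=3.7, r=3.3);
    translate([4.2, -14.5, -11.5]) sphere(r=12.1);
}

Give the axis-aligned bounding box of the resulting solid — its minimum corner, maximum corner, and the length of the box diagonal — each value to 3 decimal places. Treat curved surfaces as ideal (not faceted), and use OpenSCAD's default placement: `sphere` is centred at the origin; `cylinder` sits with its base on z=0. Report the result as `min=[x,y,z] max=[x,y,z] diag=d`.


min=[-11.200,-29.900,-23.600] max=[19.600,0.900,4.300] diag=51.727

A = translate([4.2, -14.5, -11.5]) sphere(r=12.1) → bbox [-7.9,-26.6,-23.6] .. [16.3,-2.4,0.6]
B = cylinder(h=3.7, r=3.3) → bbox [-3.3,-3.3,0] .. [3.3,3.3,3.7]
lo = A.lo+B.lo = [-7.9-3.3, -26.6-3.3, -23.6+0] = [-11.200,-29.900,-23.600]
hi = A.hi+B.hi = [16.3+3.3, -2.4+3.3, 0.6+3.7] = [19.600,0.900,4.300]
diag = √(30.8²+30.8²+27.9²) = √2675.69 = 51.727


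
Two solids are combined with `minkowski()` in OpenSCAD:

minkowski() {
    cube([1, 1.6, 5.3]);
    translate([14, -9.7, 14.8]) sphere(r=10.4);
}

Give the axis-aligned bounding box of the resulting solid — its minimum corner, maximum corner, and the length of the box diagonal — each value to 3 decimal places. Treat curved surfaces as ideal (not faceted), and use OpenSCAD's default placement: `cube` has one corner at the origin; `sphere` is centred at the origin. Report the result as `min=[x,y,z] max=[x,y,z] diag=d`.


min=[3.600,-20.100,4.400] max=[25.400,2.300,30.500] diag=40.721

A = translate([14, -9.7, 14.8]) sphere(r=10.4) → bbox [3.6,-20.1,4.4] .. [24.4,0.7,25.2]
B = cube([1, 1.6, 5.3]) → bbox [0,0,0] .. [1,1.6,5.3]
lo = A.lo+B.lo = [3.6+0, -20.1+0, 4.4+0] = [3.600,-20.100,4.400]
hi = A.hi+B.hi = [24.4+1, 0.7+1.6, 25.2+5.3] = [25.400,2.300,30.500]
diag = √(21.8²+22.4²+26.1²) = √1658.21 = 40.721


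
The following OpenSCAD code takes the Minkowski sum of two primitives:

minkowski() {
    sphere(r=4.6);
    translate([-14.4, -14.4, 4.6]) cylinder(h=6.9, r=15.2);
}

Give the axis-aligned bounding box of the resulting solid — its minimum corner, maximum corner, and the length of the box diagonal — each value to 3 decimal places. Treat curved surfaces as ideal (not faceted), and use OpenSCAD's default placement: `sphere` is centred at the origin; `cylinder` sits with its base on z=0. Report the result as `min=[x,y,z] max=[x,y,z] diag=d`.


A = translate([-14.4, -14.4, 4.6]) cylinder(h=6.9, r=15.2) → bbox [-29.6,-29.6,4.6] .. [0.8,0.8,11.5]
B = sphere(r=4.6) → bbox [-4.6,-4.6,-4.6] .. [4.6,4.6,4.6]
lo = A.lo+B.lo = [-29.6-4.6, -29.6-4.6, 4.6-4.6] = [-34.200,-34.200,0.000]
hi = A.hi+B.hi = [0.8+4.6, 0.8+4.6, 11.5+4.6] = [5.400,5.400,16.100]
diag = √(39.6²+39.6²+16.1²) = √3395.53 = 58.271

min=[-34.200,-34.200,0.000] max=[5.400,5.400,16.100] diag=58.271


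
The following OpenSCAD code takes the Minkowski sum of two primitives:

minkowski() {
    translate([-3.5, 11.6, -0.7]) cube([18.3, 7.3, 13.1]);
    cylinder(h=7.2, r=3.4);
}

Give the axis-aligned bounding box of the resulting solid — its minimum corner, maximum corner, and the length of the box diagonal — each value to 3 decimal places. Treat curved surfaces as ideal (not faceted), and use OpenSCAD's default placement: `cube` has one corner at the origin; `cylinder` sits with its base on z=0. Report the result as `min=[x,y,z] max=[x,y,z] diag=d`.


min=[-6.900,8.200,-0.700] max=[18.200,22.300,19.600] diag=35.227

A = translate([-3.5, 11.6, -0.7]) cube([18.3, 7.3, 13.1]) → bbox [-3.5,11.6,-0.7] .. [14.8,18.9,12.4]
B = cylinder(h=7.2, r=3.4) → bbox [-3.4,-3.4,0] .. [3.4,3.4,7.2]
lo = A.lo+B.lo = [-3.5-3.4, 11.6-3.4, -0.7+0] = [-6.900,8.200,-0.700]
hi = A.hi+B.hi = [14.8+3.4, 18.9+3.4, 12.4+7.2] = [18.200,22.300,19.600]
diag = √(25.1²+14.1²+20.3²) = √1240.91 = 35.227


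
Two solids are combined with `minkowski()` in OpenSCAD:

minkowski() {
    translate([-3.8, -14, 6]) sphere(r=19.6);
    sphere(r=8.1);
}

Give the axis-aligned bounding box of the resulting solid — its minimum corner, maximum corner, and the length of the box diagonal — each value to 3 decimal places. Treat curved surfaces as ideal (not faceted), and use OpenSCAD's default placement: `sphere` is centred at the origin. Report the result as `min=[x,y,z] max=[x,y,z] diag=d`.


min=[-31.500,-41.700,-21.700] max=[23.900,13.700,33.700] diag=95.956

A = translate([-3.8, -14, 6]) sphere(r=19.6) → bbox [-23.4,-33.6,-13.6] .. [15.8,5.6,25.6]
B = sphere(r=8.1) → bbox [-8.1,-8.1,-8.1] .. [8.1,8.1,8.1]
lo = A.lo+B.lo = [-23.4-8.1, -33.6-8.1, -13.6-8.1] = [-31.500,-41.700,-21.700]
hi = A.hi+B.hi = [15.8+8.1, 5.6+8.1, 25.6+8.1] = [23.900,13.700,33.700]
diag = √(55.4²+55.4²+55.4²) = √9207.48 = 95.956


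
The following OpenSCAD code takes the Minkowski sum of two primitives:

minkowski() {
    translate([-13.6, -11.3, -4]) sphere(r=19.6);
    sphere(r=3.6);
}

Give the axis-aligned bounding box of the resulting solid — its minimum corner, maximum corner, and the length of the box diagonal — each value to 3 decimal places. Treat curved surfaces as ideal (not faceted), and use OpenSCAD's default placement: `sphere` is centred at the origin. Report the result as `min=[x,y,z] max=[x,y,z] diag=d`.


min=[-36.800,-34.500,-27.200] max=[9.600,11.900,19.200] diag=80.367

A = translate([-13.6, -11.3, -4]) sphere(r=19.6) → bbox [-33.2,-30.9,-23.6] .. [6,8.3,15.6]
B = sphere(r=3.6) → bbox [-3.6,-3.6,-3.6] .. [3.6,3.6,3.6]
lo = A.lo+B.lo = [-33.2-3.6, -30.9-3.6, -23.6-3.6] = [-36.800,-34.500,-27.200]
hi = A.hi+B.hi = [6+3.6, 8.3+3.6, 15.6+3.6] = [9.600,11.900,19.200]
diag = √(46.4²+46.4²+46.4²) = √6458.88 = 80.367


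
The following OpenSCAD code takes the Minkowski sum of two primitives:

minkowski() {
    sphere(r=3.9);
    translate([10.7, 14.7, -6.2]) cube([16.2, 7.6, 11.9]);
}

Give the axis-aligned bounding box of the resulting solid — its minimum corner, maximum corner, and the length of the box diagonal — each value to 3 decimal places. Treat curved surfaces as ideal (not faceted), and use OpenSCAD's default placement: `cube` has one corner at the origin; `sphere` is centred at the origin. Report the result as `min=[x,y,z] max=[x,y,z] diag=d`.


min=[6.800,10.800,-10.100] max=[30.800,26.200,9.600] diag=34.659

A = translate([10.7, 14.7, -6.2]) cube([16.2, 7.6, 11.9]) → bbox [10.7,14.7,-6.2] .. [26.9,22.3,5.7]
B = sphere(r=3.9) → bbox [-3.9,-3.9,-3.9] .. [3.9,3.9,3.9]
lo = A.lo+B.lo = [10.7-3.9, 14.7-3.9, -6.2-3.9] = [6.800,10.800,-10.100]
hi = A.hi+B.hi = [26.9+3.9, 22.3+3.9, 5.7+3.9] = [30.800,26.200,9.600]
diag = √(24²+15.4²+19.7²) = √1201.25 = 34.659


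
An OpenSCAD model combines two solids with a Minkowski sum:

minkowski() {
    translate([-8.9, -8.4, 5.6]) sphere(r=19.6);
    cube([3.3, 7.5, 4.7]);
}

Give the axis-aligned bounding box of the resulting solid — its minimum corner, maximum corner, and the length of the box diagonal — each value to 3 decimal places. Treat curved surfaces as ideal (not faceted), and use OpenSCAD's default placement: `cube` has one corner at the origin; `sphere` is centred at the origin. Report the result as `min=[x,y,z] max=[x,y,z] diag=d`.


min=[-28.500,-28.000,-14.000] max=[14.000,18.700,29.900] diag=76.905

A = translate([-8.9, -8.4, 5.6]) sphere(r=19.6) → bbox [-28.5,-28,-14] .. [10.7,11.2,25.2]
B = cube([3.3, 7.5, 4.7]) → bbox [0,0,0] .. [3.3,7.5,4.7]
lo = A.lo+B.lo = [-28.5+0, -28+0, -14+0] = [-28.500,-28.000,-14.000]
hi = A.hi+B.hi = [10.7+3.3, 11.2+7.5, 25.2+4.7] = [14.000,18.700,29.900]
diag = √(42.5²+46.7²+43.9²) = √5914.35 = 76.905


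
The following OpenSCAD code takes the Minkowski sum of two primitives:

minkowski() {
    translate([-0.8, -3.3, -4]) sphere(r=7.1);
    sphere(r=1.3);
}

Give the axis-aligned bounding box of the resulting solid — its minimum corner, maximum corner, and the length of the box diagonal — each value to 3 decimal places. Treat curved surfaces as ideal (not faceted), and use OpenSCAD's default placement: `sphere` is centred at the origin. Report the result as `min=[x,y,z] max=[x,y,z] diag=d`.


A = translate([-0.8, -3.3, -4]) sphere(r=7.1) → bbox [-7.9,-10.4,-11.1] .. [6.3,3.8,3.1]
B = sphere(r=1.3) → bbox [-1.3,-1.3,-1.3] .. [1.3,1.3,1.3]
lo = A.lo+B.lo = [-7.9-1.3, -10.4-1.3, -11.1-1.3] = [-9.200,-11.700,-12.400]
hi = A.hi+B.hi = [6.3+1.3, 3.8+1.3, 3.1+1.3] = [7.600,5.100,4.400]
diag = √(16.8²+16.8²+16.8²) = √846.72 = 29.098

min=[-9.200,-11.700,-12.400] max=[7.600,5.100,4.400] diag=29.098


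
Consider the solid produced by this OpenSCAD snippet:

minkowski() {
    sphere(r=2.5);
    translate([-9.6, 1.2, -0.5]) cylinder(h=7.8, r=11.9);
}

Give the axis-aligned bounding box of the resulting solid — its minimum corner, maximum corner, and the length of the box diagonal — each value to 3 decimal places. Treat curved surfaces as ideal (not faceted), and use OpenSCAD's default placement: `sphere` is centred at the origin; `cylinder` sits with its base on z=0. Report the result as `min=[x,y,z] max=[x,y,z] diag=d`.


A = translate([-9.6, 1.2, -0.5]) cylinder(h=7.8, r=11.9) → bbox [-21.5,-10.7,-0.5] .. [2.3,13.1,7.3]
B = sphere(r=2.5) → bbox [-2.5,-2.5,-2.5] .. [2.5,2.5,2.5]
lo = A.lo+B.lo = [-21.5-2.5, -10.7-2.5, -0.5-2.5] = [-24.000,-13.200,-3.000]
hi = A.hi+B.hi = [2.3+2.5, 13.1+2.5, 7.3+2.5] = [4.800,15.600,9.800]
diag = √(28.8²+28.8²+12.8²) = √1822.72 = 42.693

min=[-24.000,-13.200,-3.000] max=[4.800,15.600,9.800] diag=42.693


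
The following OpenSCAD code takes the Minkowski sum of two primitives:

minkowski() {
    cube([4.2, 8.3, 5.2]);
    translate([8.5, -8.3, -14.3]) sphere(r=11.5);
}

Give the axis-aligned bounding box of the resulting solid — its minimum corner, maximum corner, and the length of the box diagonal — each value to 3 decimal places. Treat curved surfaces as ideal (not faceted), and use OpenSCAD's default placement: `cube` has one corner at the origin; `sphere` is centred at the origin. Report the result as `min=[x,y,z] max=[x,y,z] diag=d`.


A = translate([8.5, -8.3, -14.3]) sphere(r=11.5) → bbox [-3,-19.8,-25.8] .. [20,3.2,-2.8]
B = cube([4.2, 8.3, 5.2]) → bbox [0,0,0] .. [4.2,8.3,5.2]
lo = A.lo+B.lo = [-3+0, -19.8+0, -25.8+0] = [-3.000,-19.800,-25.800]
hi = A.hi+B.hi = [20+4.2, 3.2+8.3, -2.8+5.2] = [24.200,11.500,2.400]
diag = √(27.2²+31.3²+28.2²) = √2514.77 = 50.147

min=[-3.000,-19.800,-25.800] max=[24.200,11.500,2.400] diag=50.147


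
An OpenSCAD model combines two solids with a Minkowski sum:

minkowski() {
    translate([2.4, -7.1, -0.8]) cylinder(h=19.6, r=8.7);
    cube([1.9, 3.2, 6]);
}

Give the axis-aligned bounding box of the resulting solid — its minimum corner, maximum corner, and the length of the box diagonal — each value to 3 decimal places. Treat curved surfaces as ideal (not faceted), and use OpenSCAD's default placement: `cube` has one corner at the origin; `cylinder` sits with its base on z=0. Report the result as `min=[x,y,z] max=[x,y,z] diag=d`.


min=[-6.300,-15.800,-0.800] max=[13.000,4.800,24.800] diag=38.108

A = translate([2.4, -7.1, -0.8]) cylinder(h=19.6, r=8.7) → bbox [-6.3,-15.8,-0.8] .. [11.1,1.6,18.8]
B = cube([1.9, 3.2, 6]) → bbox [0,0,0] .. [1.9,3.2,6]
lo = A.lo+B.lo = [-6.3+0, -15.8+0, -0.8+0] = [-6.300,-15.800,-0.800]
hi = A.hi+B.hi = [11.1+1.9, 1.6+3.2, 18.8+6] = [13.000,4.800,24.800]
diag = √(19.3²+20.6²+25.6²) = √1452.21 = 38.108


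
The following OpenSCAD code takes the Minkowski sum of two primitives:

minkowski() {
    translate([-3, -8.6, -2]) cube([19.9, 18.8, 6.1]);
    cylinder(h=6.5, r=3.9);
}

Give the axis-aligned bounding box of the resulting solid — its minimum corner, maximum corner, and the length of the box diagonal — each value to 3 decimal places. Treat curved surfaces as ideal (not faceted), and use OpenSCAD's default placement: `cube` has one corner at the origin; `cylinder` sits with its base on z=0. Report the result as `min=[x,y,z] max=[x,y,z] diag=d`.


A = translate([-3, -8.6, -2]) cube([19.9, 18.8, 6.1]) → bbox [-3,-8.6,-2] .. [16.9,10.2,4.1]
B = cylinder(h=6.5, r=3.9) → bbox [-3.9,-3.9,0] .. [3.9,3.9,6.5]
lo = A.lo+B.lo = [-3-3.9, -8.6-3.9, -2+0] = [-6.900,-12.500,-2.000]
hi = A.hi+B.hi = [16.9+3.9, 10.2+3.9, 4.1+6.5] = [20.800,14.100,10.600]
diag = √(27.7²+26.6²+12.6²) = √1633.61 = 40.418

min=[-6.900,-12.500,-2.000] max=[20.800,14.100,10.600] diag=40.418


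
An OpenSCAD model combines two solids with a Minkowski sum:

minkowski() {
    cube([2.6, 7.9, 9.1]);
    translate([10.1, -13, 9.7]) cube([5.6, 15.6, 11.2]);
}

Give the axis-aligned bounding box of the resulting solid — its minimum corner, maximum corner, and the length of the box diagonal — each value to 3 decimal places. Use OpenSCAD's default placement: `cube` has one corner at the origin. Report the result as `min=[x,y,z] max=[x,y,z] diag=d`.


min=[10.100,-13.000,9.700] max=[18.300,10.500,30.000] diag=32.118

A = translate([10.1, -13, 9.7]) cube([5.6, 15.6, 11.2]) → bbox [10.1,-13,9.7] .. [15.7,2.6,20.9]
B = cube([2.6, 7.9, 9.1]) → bbox [0,0,0] .. [2.6,7.9,9.1]
lo = A.lo+B.lo = [10.1+0, -13+0, 9.7+0] = [10.100,-13.000,9.700]
hi = A.hi+B.hi = [15.7+2.6, 2.6+7.9, 20.9+9.1] = [18.300,10.500,30.000]
diag = √(8.2²+23.5²+20.3²) = √1031.58 = 32.118


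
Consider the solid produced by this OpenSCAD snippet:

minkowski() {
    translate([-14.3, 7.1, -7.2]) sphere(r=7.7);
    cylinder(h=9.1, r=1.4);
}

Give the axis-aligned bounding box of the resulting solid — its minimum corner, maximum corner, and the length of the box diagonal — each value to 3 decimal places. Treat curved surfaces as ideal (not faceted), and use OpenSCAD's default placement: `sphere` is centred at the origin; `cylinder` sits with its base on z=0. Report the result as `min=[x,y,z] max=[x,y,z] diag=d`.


A = translate([-14.3, 7.1, -7.2]) sphere(r=7.7) → bbox [-22,-0.6,-14.9] .. [-6.6,14.8,0.5]
B = cylinder(h=9.1, r=1.4) → bbox [-1.4,-1.4,0] .. [1.4,1.4,9.1]
lo = A.lo+B.lo = [-22-1.4, -0.6-1.4, -14.9+0] = [-23.400,-2.000,-14.900]
hi = A.hi+B.hi = [-6.6+1.4, 14.8+1.4, 0.5+9.1] = [-5.200,16.200,9.600]
diag = √(18.2²+18.2²+24.5²) = √1262.73 = 35.535

min=[-23.400,-2.000,-14.900] max=[-5.200,16.200,9.600] diag=35.535


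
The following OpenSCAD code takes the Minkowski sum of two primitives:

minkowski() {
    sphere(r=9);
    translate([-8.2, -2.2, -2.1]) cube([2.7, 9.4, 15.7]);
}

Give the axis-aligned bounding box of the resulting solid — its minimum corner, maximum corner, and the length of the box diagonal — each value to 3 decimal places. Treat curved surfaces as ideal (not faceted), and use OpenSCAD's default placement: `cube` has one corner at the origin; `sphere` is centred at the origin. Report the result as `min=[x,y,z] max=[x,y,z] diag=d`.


min=[-17.200,-11.200,-11.100] max=[3.500,16.200,22.600] diag=48.114

A = translate([-8.2, -2.2, -2.1]) cube([2.7, 9.4, 15.7]) → bbox [-8.2,-2.2,-2.1] .. [-5.5,7.2,13.6]
B = sphere(r=9) → bbox [-9,-9,-9] .. [9,9,9]
lo = A.lo+B.lo = [-8.2-9, -2.2-9, -2.1-9] = [-17.200,-11.200,-11.100]
hi = A.hi+B.hi = [-5.5+9, 7.2+9, 13.6+9] = [3.500,16.200,22.600]
diag = √(20.7²+27.4²+33.7²) = √2314.94 = 48.114


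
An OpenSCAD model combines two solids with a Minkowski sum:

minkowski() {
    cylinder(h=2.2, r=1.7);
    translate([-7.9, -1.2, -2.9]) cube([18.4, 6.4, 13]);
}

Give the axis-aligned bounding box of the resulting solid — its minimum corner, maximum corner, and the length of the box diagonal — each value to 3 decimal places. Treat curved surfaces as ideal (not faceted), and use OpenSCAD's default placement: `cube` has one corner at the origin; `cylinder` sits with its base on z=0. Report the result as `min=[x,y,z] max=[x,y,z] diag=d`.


A = translate([-7.9, -1.2, -2.9]) cube([18.4, 6.4, 13]) → bbox [-7.9,-1.2,-2.9] .. [10.5,5.2,10.1]
B = cylinder(h=2.2, r=1.7) → bbox [-1.7,-1.7,0] .. [1.7,1.7,2.2]
lo = A.lo+B.lo = [-7.9-1.7, -1.2-1.7, -2.9+0] = [-9.600,-2.900,-2.900]
hi = A.hi+B.hi = [10.5+1.7, 5.2+1.7, 10.1+2.2] = [12.200,6.900,12.300]
diag = √(21.8²+9.8²+15.2²) = √802.32 = 28.325

min=[-9.600,-2.900,-2.900] max=[12.200,6.900,12.300] diag=28.325


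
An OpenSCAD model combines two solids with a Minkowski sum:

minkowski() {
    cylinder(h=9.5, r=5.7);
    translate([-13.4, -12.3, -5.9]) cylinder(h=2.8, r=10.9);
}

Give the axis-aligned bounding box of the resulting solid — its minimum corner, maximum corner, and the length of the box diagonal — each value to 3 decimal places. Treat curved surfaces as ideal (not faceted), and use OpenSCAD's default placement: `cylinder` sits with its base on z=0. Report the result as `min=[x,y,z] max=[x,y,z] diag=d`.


min=[-30.000,-28.900,-5.900] max=[3.200,4.300,6.400] diag=48.536

A = translate([-13.4, -12.3, -5.9]) cylinder(h=2.8, r=10.9) → bbox [-24.3,-23.2,-5.9] .. [-2.5,-1.4,-3.1]
B = cylinder(h=9.5, r=5.7) → bbox [-5.7,-5.7,0] .. [5.7,5.7,9.5]
lo = A.lo+B.lo = [-24.3-5.7, -23.2-5.7, -5.9+0] = [-30.000,-28.900,-5.900]
hi = A.hi+B.hi = [-2.5+5.7, -1.4+5.7, -3.1+9.5] = [3.200,4.300,6.400]
diag = √(33.2²+33.2²+12.3²) = √2355.77 = 48.536


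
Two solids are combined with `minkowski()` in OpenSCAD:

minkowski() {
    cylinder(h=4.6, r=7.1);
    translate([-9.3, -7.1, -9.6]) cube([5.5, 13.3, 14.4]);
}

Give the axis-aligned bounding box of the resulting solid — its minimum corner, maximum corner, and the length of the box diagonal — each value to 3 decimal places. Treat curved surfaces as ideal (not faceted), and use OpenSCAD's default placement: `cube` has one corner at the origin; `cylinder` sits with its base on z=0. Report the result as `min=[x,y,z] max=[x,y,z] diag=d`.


A = translate([-9.3, -7.1, -9.6]) cube([5.5, 13.3, 14.4]) → bbox [-9.3,-7.1,-9.6] .. [-3.8,6.2,4.8]
B = cylinder(h=4.6, r=7.1) → bbox [-7.1,-7.1,0] .. [7.1,7.1,4.6]
lo = A.lo+B.lo = [-9.3-7.1, -7.1-7.1, -9.6+0] = [-16.400,-14.200,-9.600]
hi = A.hi+B.hi = [-3.8+7.1, 6.2+7.1, 4.8+4.6] = [3.300,13.300,9.400]
diag = √(19.7²+27.5²+19²) = √1505.34 = 38.799

min=[-16.400,-14.200,-9.600] max=[3.300,13.300,9.400] diag=38.799


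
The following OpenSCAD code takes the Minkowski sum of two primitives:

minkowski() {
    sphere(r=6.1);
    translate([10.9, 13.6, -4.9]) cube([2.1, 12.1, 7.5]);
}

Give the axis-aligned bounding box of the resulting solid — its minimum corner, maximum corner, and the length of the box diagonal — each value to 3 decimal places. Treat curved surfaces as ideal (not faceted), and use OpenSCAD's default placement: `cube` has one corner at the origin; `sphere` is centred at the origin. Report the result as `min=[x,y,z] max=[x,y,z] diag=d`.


min=[4.800,7.500,-11.000] max=[19.100,31.800,8.700] diag=34.396

A = translate([10.9, 13.6, -4.9]) cube([2.1, 12.1, 7.5]) → bbox [10.9,13.6,-4.9] .. [13,25.7,2.6]
B = sphere(r=6.1) → bbox [-6.1,-6.1,-6.1] .. [6.1,6.1,6.1]
lo = A.lo+B.lo = [10.9-6.1, 13.6-6.1, -4.9-6.1] = [4.800,7.500,-11.000]
hi = A.hi+B.hi = [13+6.1, 25.7+6.1, 2.6+6.1] = [19.100,31.800,8.700]
diag = √(14.3²+24.3²+19.7²) = √1183.07 = 34.396


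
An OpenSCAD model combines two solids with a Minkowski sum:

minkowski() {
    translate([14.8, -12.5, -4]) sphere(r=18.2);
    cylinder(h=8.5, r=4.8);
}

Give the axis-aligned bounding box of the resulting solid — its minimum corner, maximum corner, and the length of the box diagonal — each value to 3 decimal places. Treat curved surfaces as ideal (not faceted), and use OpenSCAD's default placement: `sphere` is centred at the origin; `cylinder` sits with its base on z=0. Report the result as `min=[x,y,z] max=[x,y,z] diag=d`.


A = translate([14.8, -12.5, -4]) sphere(r=18.2) → bbox [-3.4,-30.7,-22.2] .. [33,5.7,14.2]
B = cylinder(h=8.5, r=4.8) → bbox [-4.8,-4.8,0] .. [4.8,4.8,8.5]
lo = A.lo+B.lo = [-3.4-4.8, -30.7-4.8, -22.2+0] = [-8.200,-35.500,-22.200]
hi = A.hi+B.hi = [33+4.8, 5.7+4.8, 14.2+8.5] = [37.800,10.500,22.700]
diag = √(46²+46²+44.9²) = √6248.01 = 79.044

min=[-8.200,-35.500,-22.200] max=[37.800,10.500,22.700] diag=79.044


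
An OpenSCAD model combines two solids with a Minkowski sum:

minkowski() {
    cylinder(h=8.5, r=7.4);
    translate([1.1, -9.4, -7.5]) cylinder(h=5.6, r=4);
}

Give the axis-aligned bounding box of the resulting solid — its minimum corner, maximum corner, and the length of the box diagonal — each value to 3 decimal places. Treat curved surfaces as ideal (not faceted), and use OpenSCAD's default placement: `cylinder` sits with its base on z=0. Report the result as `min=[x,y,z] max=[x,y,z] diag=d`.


A = translate([1.1, -9.4, -7.5]) cylinder(h=5.6, r=4) → bbox [-2.9,-13.4,-7.5] .. [5.1,-5.4,-1.9]
B = cylinder(h=8.5, r=7.4) → bbox [-7.4,-7.4,0] .. [7.4,7.4,8.5]
lo = A.lo+B.lo = [-2.9-7.4, -13.4-7.4, -7.5+0] = [-10.300,-20.800,-7.500]
hi = A.hi+B.hi = [5.1+7.4, -5.4+7.4, -1.9+8.5] = [12.500,2.000,6.600]
diag = √(22.8²+22.8²+14.1²) = √1238.49 = 35.192

min=[-10.300,-20.800,-7.500] max=[12.500,2.000,6.600] diag=35.192


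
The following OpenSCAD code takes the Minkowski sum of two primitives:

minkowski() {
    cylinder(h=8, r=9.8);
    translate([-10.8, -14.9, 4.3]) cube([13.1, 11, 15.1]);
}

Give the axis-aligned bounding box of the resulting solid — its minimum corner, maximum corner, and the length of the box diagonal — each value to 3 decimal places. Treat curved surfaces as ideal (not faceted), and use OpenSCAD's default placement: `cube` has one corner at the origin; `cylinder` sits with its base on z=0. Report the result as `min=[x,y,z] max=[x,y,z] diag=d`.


A = translate([-10.8, -14.9, 4.3]) cube([13.1, 11, 15.1]) → bbox [-10.8,-14.9,4.3] .. [2.3,-3.9,19.4]
B = cylinder(h=8, r=9.8) → bbox [-9.8,-9.8,0] .. [9.8,9.8,8]
lo = A.lo+B.lo = [-10.8-9.8, -14.9-9.8, 4.3+0] = [-20.600,-24.700,4.300]
hi = A.hi+B.hi = [2.3+9.8, -3.9+9.8, 19.4+8] = [12.100,5.900,27.400]
diag = √(32.7²+30.6²+23.1²) = √2539.26 = 50.391

min=[-20.600,-24.700,4.300] max=[12.100,5.900,27.400] diag=50.391


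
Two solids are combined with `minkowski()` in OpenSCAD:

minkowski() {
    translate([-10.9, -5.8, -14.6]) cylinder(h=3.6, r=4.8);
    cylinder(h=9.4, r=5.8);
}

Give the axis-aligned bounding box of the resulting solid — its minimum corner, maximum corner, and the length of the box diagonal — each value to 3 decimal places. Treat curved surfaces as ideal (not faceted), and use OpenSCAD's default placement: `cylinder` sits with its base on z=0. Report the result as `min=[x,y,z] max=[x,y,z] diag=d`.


min=[-21.500,-16.400,-14.600] max=[-0.300,4.800,-1.600] diag=32.678

A = translate([-10.9, -5.8, -14.6]) cylinder(h=3.6, r=4.8) → bbox [-15.7,-10.6,-14.6] .. [-6.1,-1,-11]
B = cylinder(h=9.4, r=5.8) → bbox [-5.8,-5.8,0] .. [5.8,5.8,9.4]
lo = A.lo+B.lo = [-15.7-5.8, -10.6-5.8, -14.6+0] = [-21.500,-16.400,-14.600]
hi = A.hi+B.hi = [-6.1+5.8, -1+5.8, -11+9.4] = [-0.300,4.800,-1.600]
diag = √(21.2²+21.2²+13²) = √1067.88 = 32.678


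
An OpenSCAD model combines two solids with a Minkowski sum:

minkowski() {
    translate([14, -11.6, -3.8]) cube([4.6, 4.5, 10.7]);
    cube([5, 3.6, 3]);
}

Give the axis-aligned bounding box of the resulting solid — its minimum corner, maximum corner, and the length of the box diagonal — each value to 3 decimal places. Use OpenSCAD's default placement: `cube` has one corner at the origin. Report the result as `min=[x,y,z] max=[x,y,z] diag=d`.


min=[14.000,-11.600,-3.800] max=[23.600,-3.500,9.900] diag=18.587

A = translate([14, -11.6, -3.8]) cube([4.6, 4.5, 10.7]) → bbox [14,-11.6,-3.8] .. [18.6,-7.1,6.9]
B = cube([5, 3.6, 3]) → bbox [0,0,0] .. [5,3.6,3]
lo = A.lo+B.lo = [14+0, -11.6+0, -3.8+0] = [14.000,-11.600,-3.800]
hi = A.hi+B.hi = [18.6+5, -7.1+3.6, 6.9+3] = [23.600,-3.500,9.900]
diag = √(9.6²+8.1²+13.7²) = √345.46 = 18.587


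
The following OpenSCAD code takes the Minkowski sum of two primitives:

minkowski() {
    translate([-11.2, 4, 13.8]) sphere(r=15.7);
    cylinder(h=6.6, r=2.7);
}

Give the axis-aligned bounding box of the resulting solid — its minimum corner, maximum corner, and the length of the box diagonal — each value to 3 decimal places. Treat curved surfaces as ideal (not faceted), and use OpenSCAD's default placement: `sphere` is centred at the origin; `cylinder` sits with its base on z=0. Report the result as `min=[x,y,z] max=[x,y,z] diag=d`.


A = translate([-11.2, 4, 13.8]) sphere(r=15.7) → bbox [-26.9,-11.7,-1.9] .. [4.5,19.7,29.5]
B = cylinder(h=6.6, r=2.7) → bbox [-2.7,-2.7,0] .. [2.7,2.7,6.6]
lo = A.lo+B.lo = [-26.9-2.7, -11.7-2.7, -1.9+0] = [-29.600,-14.400,-1.900]
hi = A.hi+B.hi = [4.5+2.7, 19.7+2.7, 29.5+6.6] = [7.200,22.400,36.100]
diag = √(36.8²+36.8²+38²) = √4152.48 = 64.440

min=[-29.600,-14.400,-1.900] max=[7.200,22.400,36.100] diag=64.440


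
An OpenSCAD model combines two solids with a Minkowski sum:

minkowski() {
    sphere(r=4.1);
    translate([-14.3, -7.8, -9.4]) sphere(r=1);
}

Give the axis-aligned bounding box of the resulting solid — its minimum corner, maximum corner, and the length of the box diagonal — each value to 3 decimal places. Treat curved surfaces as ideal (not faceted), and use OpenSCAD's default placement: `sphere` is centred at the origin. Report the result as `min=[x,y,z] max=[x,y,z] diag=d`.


min=[-19.400,-12.900,-14.500] max=[-9.200,-2.700,-4.300] diag=17.667

A = translate([-14.3, -7.8, -9.4]) sphere(r=1) → bbox [-15.3,-8.8,-10.4] .. [-13.3,-6.8,-8.4]
B = sphere(r=4.1) → bbox [-4.1,-4.1,-4.1] .. [4.1,4.1,4.1]
lo = A.lo+B.lo = [-15.3-4.1, -8.8-4.1, -10.4-4.1] = [-19.400,-12.900,-14.500]
hi = A.hi+B.hi = [-13.3+4.1, -6.8+4.1, -8.4+4.1] = [-9.200,-2.700,-4.300]
diag = √(10.2²+10.2²+10.2²) = √312.12 = 17.667


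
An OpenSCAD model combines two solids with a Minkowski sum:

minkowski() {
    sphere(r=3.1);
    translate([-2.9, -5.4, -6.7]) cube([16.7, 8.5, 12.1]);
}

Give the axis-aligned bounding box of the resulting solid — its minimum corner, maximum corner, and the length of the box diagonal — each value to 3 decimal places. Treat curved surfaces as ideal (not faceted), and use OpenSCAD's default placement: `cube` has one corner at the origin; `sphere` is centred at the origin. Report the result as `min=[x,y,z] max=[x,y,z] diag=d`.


min=[-6.000,-8.500,-9.800] max=[16.900,6.200,8.500] diag=32.793

A = translate([-2.9, -5.4, -6.7]) cube([16.7, 8.5, 12.1]) → bbox [-2.9,-5.4,-6.7] .. [13.8,3.1,5.4]
B = sphere(r=3.1) → bbox [-3.1,-3.1,-3.1] .. [3.1,3.1,3.1]
lo = A.lo+B.lo = [-2.9-3.1, -5.4-3.1, -6.7-3.1] = [-6.000,-8.500,-9.800]
hi = A.hi+B.hi = [13.8+3.1, 3.1+3.1, 5.4+3.1] = [16.900,6.200,8.500]
diag = √(22.9²+14.7²+18.3²) = √1075.39 = 32.793


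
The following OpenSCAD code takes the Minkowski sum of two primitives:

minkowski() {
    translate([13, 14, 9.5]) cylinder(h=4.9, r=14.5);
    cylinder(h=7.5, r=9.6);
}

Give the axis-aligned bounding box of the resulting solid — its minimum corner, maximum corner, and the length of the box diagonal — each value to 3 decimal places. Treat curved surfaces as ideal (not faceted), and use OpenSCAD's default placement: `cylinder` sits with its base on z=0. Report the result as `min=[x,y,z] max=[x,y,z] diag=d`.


min=[-11.100,-10.100,9.500] max=[37.100,38.100,21.900] diag=69.284

A = translate([13, 14, 9.5]) cylinder(h=4.9, r=14.5) → bbox [-1.5,-0.5,9.5] .. [27.5,28.5,14.4]
B = cylinder(h=7.5, r=9.6) → bbox [-9.6,-9.6,0] .. [9.6,9.6,7.5]
lo = A.lo+B.lo = [-1.5-9.6, -0.5-9.6, 9.5+0] = [-11.100,-10.100,9.500]
hi = A.hi+B.hi = [27.5+9.6, 28.5+9.6, 14.4+7.5] = [37.100,38.100,21.900]
diag = √(48.2²+48.2²+12.4²) = √4800.24 = 69.284


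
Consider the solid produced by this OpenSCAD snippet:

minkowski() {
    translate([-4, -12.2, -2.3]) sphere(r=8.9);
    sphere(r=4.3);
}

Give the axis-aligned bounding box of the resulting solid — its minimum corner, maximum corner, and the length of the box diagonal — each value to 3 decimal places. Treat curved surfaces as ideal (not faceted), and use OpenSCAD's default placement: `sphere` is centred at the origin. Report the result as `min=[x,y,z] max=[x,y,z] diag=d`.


A = translate([-4, -12.2, -2.3]) sphere(r=8.9) → bbox [-12.9,-21.1,-11.2] .. [4.9,-3.3,6.6]
B = sphere(r=4.3) → bbox [-4.3,-4.3,-4.3] .. [4.3,4.3,4.3]
lo = A.lo+B.lo = [-12.9-4.3, -21.1-4.3, -11.2-4.3] = [-17.200,-25.400,-15.500]
hi = A.hi+B.hi = [4.9+4.3, -3.3+4.3, 6.6+4.3] = [9.200,1.000,10.900]
diag = √(26.4²+26.4²+26.4²) = √2090.88 = 45.726

min=[-17.200,-25.400,-15.500] max=[9.200,1.000,10.900] diag=45.726


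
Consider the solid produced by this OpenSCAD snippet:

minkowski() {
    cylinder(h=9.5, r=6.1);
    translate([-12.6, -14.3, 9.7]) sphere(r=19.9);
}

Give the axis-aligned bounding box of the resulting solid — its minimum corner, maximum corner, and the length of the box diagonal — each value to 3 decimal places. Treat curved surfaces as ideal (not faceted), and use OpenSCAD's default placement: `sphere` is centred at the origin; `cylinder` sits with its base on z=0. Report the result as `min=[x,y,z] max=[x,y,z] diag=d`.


A = translate([-12.6, -14.3, 9.7]) sphere(r=19.9) → bbox [-32.5,-34.2,-10.2] .. [7.3,5.6,29.6]
B = cylinder(h=9.5, r=6.1) → bbox [-6.1,-6.1,0] .. [6.1,6.1,9.5]
lo = A.lo+B.lo = [-32.5-6.1, -34.2-6.1, -10.2+0] = [-38.600,-40.300,-10.200]
hi = A.hi+B.hi = [7.3+6.1, 5.6+6.1, 29.6+9.5] = [13.400,11.700,39.100]
diag = √(52²+52²+49.3²) = √7838.49 = 88.535

min=[-38.600,-40.300,-10.200] max=[13.400,11.700,39.100] diag=88.535


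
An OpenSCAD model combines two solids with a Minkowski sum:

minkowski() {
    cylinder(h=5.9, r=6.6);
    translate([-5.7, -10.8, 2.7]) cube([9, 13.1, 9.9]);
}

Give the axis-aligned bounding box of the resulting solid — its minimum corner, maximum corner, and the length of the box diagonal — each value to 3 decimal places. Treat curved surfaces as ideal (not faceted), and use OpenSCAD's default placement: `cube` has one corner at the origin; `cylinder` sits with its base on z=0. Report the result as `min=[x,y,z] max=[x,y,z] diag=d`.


A = translate([-5.7, -10.8, 2.7]) cube([9, 13.1, 9.9]) → bbox [-5.7,-10.8,2.7] .. [3.3,2.3,12.6]
B = cylinder(h=5.9, r=6.6) → bbox [-6.6,-6.6,0] .. [6.6,6.6,5.9]
lo = A.lo+B.lo = [-5.7-6.6, -10.8-6.6, 2.7+0] = [-12.300,-17.400,2.700]
hi = A.hi+B.hi = [3.3+6.6, 2.3+6.6, 12.6+5.9] = [9.900,8.900,18.500]
diag = √(22.2²+26.3²+15.8²) = √1434.17 = 37.870

min=[-12.300,-17.400,2.700] max=[9.900,8.900,18.500] diag=37.870


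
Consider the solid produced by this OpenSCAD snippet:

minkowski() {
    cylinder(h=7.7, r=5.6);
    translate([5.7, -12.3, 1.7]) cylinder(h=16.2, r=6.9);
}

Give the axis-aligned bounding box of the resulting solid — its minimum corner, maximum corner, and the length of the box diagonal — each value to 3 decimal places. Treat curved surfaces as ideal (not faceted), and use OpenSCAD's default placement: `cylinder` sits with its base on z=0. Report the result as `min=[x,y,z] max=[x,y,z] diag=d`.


A = translate([5.7, -12.3, 1.7]) cylinder(h=16.2, r=6.9) → bbox [-1.2,-19.2,1.7] .. [12.6,-5.4,17.9]
B = cylinder(h=7.7, r=5.6) → bbox [-5.6,-5.6,0] .. [5.6,5.6,7.7]
lo = A.lo+B.lo = [-1.2-5.6, -19.2-5.6, 1.7+0] = [-6.800,-24.800,1.700]
hi = A.hi+B.hi = [12.6+5.6, -5.4+5.6, 17.9+7.7] = [18.200,0.200,25.600]
diag = √(25²+25²+23.9²) = √1821.21 = 42.676

min=[-6.800,-24.800,1.700] max=[18.200,0.200,25.600] diag=42.676


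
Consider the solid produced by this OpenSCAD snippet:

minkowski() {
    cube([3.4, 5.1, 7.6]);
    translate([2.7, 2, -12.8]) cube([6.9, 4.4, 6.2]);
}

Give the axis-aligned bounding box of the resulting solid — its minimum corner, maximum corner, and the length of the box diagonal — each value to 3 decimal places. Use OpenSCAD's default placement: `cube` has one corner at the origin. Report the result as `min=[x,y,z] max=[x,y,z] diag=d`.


min=[2.700,2.000,-12.800] max=[13.000,11.500,1.000] diag=19.667

A = translate([2.7, 2, -12.8]) cube([6.9, 4.4, 6.2]) → bbox [2.7,2,-12.8] .. [9.6,6.4,-6.6]
B = cube([3.4, 5.1, 7.6]) → bbox [0,0,0] .. [3.4,5.1,7.6]
lo = A.lo+B.lo = [2.7+0, 2+0, -12.8+0] = [2.700,2.000,-12.800]
hi = A.hi+B.hi = [9.6+3.4, 6.4+5.1, -6.6+7.6] = [13.000,11.500,1.000]
diag = √(10.3²+9.5²+13.8²) = √386.78 = 19.667
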